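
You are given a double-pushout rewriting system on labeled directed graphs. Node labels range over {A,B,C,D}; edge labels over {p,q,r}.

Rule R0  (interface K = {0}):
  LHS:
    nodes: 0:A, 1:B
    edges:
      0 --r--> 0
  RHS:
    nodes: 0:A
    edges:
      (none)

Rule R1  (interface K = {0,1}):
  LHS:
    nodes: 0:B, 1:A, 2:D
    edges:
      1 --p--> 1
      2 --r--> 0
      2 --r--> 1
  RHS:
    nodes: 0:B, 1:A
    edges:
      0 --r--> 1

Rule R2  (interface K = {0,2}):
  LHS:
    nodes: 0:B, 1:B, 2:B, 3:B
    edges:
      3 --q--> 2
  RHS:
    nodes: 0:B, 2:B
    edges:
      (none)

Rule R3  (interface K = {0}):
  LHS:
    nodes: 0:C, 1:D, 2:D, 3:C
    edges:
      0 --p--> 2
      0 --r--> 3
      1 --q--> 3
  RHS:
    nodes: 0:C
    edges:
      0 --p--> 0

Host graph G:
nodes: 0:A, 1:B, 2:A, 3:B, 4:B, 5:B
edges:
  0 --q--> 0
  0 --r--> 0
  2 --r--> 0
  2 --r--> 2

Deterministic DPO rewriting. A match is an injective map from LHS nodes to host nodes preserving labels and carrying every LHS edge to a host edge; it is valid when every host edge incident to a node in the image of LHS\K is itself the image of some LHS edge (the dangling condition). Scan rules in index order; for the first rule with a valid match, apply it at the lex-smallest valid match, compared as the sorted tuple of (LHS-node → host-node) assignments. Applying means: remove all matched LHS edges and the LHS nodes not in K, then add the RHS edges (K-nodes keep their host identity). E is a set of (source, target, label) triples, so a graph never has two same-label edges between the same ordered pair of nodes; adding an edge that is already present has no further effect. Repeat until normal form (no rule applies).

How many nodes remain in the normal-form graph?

Answer: 4

Derivation:
start.  V:6 E:4  edges: 0-q->0 0-r->0 2-r->0 2-r->2
1. fire R0 via {0↦0, 1↦1}  →  V:5 E:3  edges: 0-q->0 2-r->0 2-r->2
2. fire R0 via {0↦2, 1↦3}  →  V:4 E:2  edges: 0-q->0 2-r->0
normal form: no rule applies after step 2
NF nodes: {0:A, 2:A, 4:B, 5:B}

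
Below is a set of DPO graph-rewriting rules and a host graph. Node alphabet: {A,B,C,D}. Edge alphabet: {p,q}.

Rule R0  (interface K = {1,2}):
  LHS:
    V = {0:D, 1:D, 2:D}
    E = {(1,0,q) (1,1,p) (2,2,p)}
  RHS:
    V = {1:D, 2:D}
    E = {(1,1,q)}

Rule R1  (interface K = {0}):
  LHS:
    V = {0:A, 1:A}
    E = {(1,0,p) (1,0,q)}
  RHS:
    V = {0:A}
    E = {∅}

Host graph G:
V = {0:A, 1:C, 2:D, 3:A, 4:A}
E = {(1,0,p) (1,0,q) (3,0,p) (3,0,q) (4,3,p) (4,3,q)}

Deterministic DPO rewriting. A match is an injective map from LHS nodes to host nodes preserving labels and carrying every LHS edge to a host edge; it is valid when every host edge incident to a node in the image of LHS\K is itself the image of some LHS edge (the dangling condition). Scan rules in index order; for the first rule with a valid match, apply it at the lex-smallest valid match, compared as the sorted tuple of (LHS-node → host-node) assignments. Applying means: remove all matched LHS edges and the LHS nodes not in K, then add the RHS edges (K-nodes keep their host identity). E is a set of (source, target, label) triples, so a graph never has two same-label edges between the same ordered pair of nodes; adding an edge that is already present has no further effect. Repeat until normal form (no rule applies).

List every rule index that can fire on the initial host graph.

Answer: [R1]

Derivation:
R0: no valid match — LHS pattern not found
R1: 1 valid match — {0↦3, 1↦4}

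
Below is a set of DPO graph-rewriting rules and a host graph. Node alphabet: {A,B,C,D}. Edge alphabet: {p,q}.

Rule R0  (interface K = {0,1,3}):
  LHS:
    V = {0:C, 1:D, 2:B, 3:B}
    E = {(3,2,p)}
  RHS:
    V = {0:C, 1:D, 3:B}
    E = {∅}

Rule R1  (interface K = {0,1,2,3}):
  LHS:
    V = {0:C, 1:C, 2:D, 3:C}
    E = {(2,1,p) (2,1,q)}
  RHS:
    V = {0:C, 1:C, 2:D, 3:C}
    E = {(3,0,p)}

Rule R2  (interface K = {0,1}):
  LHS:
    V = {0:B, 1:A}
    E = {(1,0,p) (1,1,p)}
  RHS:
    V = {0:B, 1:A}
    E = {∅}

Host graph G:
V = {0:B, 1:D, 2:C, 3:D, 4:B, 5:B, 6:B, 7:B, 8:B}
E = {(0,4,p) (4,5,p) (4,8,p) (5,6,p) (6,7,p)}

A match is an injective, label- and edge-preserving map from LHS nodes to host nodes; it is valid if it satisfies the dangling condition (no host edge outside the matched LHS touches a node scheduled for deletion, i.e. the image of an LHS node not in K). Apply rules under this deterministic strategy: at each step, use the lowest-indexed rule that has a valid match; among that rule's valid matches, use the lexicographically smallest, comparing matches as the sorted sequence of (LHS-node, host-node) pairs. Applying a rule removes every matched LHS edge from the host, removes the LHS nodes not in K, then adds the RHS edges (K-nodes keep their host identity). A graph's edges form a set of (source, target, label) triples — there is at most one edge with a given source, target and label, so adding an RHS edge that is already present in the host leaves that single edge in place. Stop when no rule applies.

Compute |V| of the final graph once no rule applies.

Answer: 4

Steps:
[0] host  ⇒  9 nodes, 5 edges  {0-p->4 4-p->5 4-p->8 5-p->6 6-p->7}
[1] R0 @ {0↦2, 1↦1, 2↦7, 3↦6}  ⇒  8 nodes, 4 edges  {0-p->4 4-p->5 4-p->8 5-p->6}
[2] R0 @ {0↦2, 1↦1, 2↦6, 3↦5}  ⇒  7 nodes, 3 edges  {0-p->4 4-p->5 4-p->8}
[3] R0 @ {0↦2, 1↦1, 2↦5, 3↦4}  ⇒  6 nodes, 2 edges  {0-p->4 4-p->8}
[4] R0 @ {0↦2, 1↦1, 2↦8, 3↦4}  ⇒  5 nodes, 1 edges  {0-p->4}
[5] R0 @ {0↦2, 1↦1, 2↦4, 3↦0}  ⇒  4 nodes, 0 edges  {∅}
normal form: no rule applies after step 5
NF nodes: {0:B, 1:D, 2:C, 3:D}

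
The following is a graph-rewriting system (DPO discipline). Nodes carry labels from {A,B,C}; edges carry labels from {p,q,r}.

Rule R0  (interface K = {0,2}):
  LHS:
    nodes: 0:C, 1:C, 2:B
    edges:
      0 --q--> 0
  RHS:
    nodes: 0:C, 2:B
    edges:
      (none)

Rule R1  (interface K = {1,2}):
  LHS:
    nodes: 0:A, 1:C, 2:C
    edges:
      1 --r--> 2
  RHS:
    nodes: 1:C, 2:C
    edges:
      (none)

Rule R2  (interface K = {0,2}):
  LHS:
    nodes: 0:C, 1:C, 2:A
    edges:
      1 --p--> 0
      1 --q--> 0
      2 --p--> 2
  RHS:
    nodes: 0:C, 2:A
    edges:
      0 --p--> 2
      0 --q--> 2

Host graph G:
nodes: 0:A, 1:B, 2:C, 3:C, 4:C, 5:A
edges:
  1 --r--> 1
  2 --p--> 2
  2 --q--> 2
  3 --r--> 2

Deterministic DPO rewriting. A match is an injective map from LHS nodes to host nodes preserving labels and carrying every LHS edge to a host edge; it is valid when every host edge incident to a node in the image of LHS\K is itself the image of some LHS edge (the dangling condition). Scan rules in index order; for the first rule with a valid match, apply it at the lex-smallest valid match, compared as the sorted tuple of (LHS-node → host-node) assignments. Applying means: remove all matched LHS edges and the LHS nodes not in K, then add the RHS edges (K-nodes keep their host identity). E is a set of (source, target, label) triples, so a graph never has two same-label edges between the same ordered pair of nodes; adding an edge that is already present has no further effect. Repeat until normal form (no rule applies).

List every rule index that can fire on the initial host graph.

R0: 1 valid match — {0↦2, 1↦4, 2↦1}
R1: 2 valid matches — {0↦0, 1↦3, 2↦2}, {0↦5, 1↦3, 2↦2}
R2: no valid match — LHS pattern not found

Answer: [R0,R1]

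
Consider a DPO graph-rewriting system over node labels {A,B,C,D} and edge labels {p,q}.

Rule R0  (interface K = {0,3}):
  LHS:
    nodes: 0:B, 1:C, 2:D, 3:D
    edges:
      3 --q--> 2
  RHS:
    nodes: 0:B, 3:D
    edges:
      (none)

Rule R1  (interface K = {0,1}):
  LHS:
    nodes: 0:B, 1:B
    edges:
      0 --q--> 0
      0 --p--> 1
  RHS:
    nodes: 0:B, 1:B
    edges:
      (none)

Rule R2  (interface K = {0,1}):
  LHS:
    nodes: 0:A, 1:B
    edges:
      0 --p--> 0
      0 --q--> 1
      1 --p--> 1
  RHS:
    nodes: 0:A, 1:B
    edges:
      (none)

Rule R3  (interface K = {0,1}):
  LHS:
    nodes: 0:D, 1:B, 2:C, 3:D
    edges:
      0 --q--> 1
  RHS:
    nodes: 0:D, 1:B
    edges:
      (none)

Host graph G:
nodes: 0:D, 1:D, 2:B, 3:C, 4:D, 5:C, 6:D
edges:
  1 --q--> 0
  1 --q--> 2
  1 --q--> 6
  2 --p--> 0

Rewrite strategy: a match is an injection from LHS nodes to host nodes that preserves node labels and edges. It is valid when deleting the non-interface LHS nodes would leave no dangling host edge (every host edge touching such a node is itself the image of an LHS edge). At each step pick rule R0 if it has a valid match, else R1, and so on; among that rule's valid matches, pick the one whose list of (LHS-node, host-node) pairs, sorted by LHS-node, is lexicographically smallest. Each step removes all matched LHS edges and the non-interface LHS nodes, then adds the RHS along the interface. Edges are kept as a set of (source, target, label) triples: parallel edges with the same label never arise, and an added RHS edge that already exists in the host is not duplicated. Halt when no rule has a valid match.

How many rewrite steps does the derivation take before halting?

start.  V:7 E:4  edges: 1-q->0 1-q->2 1-q->6 2-p->0
1. fire R0 via {0↦2, 1↦3, 2↦6, 3↦1}  →  V:5 E:3  edges: 1-q->0 1-q->2 2-p->0
2. fire R3 via {0↦1, 1↦2, 2↦5, 3↦4}  →  V:3 E:2  edges: 1-q->0 2-p->0
normal form: no rule applies after step 2

Answer: 2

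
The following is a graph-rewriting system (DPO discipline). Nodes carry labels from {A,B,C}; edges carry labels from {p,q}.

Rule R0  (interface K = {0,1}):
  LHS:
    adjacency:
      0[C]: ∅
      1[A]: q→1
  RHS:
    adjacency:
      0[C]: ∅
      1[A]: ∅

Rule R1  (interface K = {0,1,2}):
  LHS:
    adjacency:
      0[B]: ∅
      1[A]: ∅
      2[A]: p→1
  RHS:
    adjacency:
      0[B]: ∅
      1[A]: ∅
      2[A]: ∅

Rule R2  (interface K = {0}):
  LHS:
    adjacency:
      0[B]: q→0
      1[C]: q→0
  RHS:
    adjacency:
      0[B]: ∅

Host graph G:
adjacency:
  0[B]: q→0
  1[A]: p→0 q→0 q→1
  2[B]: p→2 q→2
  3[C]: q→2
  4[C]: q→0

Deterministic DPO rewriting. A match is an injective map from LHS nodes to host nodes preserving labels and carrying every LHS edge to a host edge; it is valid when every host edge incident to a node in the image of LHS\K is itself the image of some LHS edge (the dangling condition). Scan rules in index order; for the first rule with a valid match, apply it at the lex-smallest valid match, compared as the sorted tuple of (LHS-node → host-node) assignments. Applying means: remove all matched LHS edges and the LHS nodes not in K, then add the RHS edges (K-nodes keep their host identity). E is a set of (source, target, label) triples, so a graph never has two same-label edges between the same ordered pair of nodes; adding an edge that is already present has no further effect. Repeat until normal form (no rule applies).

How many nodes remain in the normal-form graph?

Answer: 3

Rewrite trace:
initial: |V|=5 |E|=8  E = 0-q->0 1-p->0 1-q->0 1-q->1 2-p->2 2-q->2 3-q->2 4-q->0
step 1: apply R0 at {0↦3, 1↦1}  → |V|=5 |E|=7  E = 0-q->0 1-p->0 1-q->0 2-p->2 2-q->2 3-q->2 4-q->0
step 2: apply R2 at {0↦0, 1↦4}  → |V|=4 |E|=5  E = 1-p->0 1-q->0 2-p->2 2-q->2 3-q->2
step 3: apply R2 at {0↦2, 1↦3}  → |V|=3 |E|=3  E = 1-p->0 1-q->0 2-p->2
normal form: no rule applies after step 3
NF nodes: {0:B, 1:A, 2:B}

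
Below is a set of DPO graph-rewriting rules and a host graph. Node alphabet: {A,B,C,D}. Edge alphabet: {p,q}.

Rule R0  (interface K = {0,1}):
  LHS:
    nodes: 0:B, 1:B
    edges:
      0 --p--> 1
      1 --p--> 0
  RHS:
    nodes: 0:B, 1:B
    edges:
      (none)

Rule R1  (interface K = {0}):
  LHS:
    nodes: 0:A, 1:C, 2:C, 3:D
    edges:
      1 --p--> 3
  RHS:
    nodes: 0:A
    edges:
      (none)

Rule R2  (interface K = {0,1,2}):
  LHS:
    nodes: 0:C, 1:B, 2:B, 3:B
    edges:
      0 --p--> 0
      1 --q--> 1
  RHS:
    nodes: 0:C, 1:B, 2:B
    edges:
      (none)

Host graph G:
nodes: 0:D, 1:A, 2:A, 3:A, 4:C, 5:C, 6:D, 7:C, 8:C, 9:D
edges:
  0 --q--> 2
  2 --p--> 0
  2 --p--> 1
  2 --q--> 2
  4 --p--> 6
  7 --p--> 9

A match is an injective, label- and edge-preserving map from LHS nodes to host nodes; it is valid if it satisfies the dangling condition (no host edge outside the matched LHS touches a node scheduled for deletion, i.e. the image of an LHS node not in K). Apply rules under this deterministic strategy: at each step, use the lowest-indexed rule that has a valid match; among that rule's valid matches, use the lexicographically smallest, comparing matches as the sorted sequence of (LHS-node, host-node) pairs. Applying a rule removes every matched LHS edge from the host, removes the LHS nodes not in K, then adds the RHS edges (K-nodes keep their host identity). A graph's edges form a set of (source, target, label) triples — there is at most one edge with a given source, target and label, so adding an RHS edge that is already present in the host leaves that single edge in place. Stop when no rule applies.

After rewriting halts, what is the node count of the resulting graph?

start.  V:10 E:6  edges: 0-q->2 2-p->0 2-p->1 2-q->2 4-p->6 7-p->9
1. fire R1 via {0↦1, 1↦4, 2↦5, 3↦6}  →  V:7 E:5  edges: 0-q->2 2-p->0 2-p->1 2-q->2 7-p->9
2. fire R1 via {0↦1, 1↦7, 2↦8, 3↦9}  →  V:4 E:4  edges: 0-q->2 2-p->0 2-p->1 2-q->2
final graph: no rule applies after step 2
NF nodes: {0:D, 1:A, 2:A, 3:A}

Answer: 4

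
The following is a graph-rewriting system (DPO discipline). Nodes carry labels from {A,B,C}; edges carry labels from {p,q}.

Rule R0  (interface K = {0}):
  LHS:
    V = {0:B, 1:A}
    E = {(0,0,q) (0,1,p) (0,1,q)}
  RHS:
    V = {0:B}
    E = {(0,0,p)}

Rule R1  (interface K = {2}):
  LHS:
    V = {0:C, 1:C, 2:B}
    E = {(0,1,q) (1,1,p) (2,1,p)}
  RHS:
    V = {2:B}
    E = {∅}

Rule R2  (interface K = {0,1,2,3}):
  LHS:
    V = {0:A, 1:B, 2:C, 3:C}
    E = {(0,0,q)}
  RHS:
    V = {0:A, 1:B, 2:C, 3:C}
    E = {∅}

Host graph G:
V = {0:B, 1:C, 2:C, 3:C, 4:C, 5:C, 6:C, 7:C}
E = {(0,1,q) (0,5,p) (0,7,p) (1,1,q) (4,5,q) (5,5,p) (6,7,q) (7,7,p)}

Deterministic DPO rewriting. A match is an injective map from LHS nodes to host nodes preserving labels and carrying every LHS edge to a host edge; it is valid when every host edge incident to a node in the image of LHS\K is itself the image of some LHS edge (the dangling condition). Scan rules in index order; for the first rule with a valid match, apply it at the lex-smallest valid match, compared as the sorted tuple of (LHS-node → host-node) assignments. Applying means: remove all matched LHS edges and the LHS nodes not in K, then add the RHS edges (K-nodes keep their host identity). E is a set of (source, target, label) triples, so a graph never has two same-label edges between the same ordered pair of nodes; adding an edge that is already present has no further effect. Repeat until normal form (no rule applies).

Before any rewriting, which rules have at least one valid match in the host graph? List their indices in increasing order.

R0: no valid match — LHS pattern not found
R1: 2 valid matches — {0↦4, 1↦5, 2↦0}, {0↦6, 1↦7, 2↦0}
R2: no valid match — LHS pattern not found

Answer: [R1]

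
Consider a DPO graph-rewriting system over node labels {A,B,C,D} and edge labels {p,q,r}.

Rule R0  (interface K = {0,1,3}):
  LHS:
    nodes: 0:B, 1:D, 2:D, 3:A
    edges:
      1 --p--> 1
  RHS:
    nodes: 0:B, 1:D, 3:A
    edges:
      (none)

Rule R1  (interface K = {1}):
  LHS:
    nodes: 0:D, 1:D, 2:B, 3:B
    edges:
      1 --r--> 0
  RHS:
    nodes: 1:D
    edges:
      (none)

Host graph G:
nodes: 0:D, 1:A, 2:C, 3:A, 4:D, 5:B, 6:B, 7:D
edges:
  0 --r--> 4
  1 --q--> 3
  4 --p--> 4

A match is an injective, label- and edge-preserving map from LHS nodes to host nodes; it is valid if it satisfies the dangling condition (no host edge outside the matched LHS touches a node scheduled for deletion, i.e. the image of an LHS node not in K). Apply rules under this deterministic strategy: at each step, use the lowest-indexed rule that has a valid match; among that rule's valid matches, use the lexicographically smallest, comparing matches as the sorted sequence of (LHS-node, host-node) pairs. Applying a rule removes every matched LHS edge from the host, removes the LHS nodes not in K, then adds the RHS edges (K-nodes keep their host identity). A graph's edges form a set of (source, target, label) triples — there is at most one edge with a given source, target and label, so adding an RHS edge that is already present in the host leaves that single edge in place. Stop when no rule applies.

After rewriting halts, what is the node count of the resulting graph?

Answer: 4

Rewrite trace:
[0] host  ⇒  8 nodes, 3 edges  {0-r->4 1-q->3 4-p->4}
[1] R0 @ {0↦5, 1↦4, 2↦7, 3↦1}  ⇒  7 nodes, 2 edges  {0-r->4 1-q->3}
[2] R1 @ {0↦4, 1↦0, 2↦5, 3↦6}  ⇒  4 nodes, 1 edges  {1-q->3}
halt: no rule applies after step 2
NF nodes: {0:D, 1:A, 2:C, 3:A}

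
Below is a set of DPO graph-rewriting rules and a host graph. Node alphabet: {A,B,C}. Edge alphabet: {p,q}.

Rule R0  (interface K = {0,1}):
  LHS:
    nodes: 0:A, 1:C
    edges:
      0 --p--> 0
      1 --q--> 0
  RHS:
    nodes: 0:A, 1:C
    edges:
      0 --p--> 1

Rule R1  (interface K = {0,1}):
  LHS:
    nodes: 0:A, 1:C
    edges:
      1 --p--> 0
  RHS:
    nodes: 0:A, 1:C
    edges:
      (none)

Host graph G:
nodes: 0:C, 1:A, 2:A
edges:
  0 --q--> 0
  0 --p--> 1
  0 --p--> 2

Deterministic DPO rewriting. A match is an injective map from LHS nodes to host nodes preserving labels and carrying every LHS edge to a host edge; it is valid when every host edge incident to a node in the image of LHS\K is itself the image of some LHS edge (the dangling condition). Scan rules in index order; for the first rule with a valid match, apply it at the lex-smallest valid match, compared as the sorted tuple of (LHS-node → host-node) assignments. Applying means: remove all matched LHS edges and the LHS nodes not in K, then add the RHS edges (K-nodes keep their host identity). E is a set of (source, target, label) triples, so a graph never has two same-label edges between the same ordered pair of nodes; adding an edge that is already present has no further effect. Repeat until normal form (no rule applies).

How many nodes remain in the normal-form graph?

Answer: 3

Steps:
initial: |V|=3 |E|=3  E = 0-q->0 0-p->1 0-p->2
step 1: apply R1 at {0↦1, 1↦0}  → |V|=3 |E|=2  E = 0-q->0 0-p->2
step 2: apply R1 at {0↦2, 1↦0}  → |V|=3 |E|=1  E = 0-q->0
halt: no rule applies after step 2
NF nodes: {0:C, 1:A, 2:A}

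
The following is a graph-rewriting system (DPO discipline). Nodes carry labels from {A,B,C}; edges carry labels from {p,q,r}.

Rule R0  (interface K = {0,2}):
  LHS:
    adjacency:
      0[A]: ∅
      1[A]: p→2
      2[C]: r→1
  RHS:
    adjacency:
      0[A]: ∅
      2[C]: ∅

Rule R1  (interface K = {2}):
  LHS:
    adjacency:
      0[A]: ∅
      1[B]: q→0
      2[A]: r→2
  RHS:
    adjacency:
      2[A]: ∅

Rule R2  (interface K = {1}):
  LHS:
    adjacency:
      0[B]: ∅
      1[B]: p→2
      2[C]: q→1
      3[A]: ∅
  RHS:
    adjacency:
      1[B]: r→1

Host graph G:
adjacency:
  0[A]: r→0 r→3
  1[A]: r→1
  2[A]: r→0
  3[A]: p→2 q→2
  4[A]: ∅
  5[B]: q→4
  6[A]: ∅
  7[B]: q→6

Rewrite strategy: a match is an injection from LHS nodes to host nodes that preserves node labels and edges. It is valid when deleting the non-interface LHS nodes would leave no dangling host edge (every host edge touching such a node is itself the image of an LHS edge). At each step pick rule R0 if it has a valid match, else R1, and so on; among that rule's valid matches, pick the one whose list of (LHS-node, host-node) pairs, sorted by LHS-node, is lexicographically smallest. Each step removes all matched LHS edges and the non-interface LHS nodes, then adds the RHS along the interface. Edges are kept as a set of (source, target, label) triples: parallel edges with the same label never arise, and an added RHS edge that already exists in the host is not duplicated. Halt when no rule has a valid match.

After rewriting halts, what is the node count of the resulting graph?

initial: |V|=8 |E|=8  E = 0-r->0 0-r->3 1-r->1 2-r->0 3-p->2 3-q->2 5-q->4 7-q->6
step 1: apply R1 at {0↦4, 1↦5, 2↦0}  → |V|=6 |E|=6  E = 0-r->3 1-r->1 2-r->0 3-p->2 3-q->2 7-q->6
step 2: apply R1 at {0↦6, 1↦7, 2↦1}  → |V|=4 |E|=4  E = 0-r->3 2-r->0 3-p->2 3-q->2
final graph: no rule applies after step 2
NF nodes: {0:A, 1:A, 2:A, 3:A}

Answer: 4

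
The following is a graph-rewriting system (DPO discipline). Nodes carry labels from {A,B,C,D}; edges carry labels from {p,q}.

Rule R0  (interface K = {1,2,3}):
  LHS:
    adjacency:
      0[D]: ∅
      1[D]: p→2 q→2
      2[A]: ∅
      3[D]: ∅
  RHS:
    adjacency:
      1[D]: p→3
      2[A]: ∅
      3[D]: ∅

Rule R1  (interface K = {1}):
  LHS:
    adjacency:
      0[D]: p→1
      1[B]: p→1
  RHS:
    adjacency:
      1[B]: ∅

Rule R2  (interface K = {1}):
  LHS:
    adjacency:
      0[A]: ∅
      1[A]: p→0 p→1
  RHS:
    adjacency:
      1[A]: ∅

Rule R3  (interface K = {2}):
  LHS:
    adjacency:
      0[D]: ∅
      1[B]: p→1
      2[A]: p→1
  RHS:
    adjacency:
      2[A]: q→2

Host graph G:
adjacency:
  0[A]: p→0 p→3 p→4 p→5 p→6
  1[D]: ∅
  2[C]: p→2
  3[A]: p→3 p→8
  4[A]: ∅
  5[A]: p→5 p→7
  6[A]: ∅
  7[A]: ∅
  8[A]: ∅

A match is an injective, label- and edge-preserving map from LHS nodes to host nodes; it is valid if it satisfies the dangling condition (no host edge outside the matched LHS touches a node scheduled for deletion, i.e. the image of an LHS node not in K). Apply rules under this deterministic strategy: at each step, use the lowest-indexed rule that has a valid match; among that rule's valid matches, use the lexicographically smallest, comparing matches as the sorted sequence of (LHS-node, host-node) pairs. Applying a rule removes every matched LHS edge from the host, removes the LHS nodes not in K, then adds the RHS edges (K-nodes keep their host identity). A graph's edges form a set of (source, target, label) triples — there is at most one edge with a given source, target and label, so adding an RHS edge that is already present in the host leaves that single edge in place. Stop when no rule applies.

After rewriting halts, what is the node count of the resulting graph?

start.  V:9 E:10  edges: 0-p->0 0-p->3 0-p->4 0-p->5 0-p->6 2-p->2 3-p->3 3-p->8 5-p->5 5-p->7
1. fire R2 via {0↦4, 1↦0}  →  V:8 E:8  edges: 0-p->3 0-p->5 0-p->6 2-p->2 3-p->3 3-p->8 5-p->5 5-p->7
2. fire R2 via {0↦7, 1↦5}  →  V:7 E:6  edges: 0-p->3 0-p->5 0-p->6 2-p->2 3-p->3 3-p->8
3. fire R2 via {0↦8, 1↦3}  →  V:6 E:4  edges: 0-p->3 0-p->5 0-p->6 2-p->2
final graph: no rule applies after step 3
NF nodes: {0:A, 1:D, 2:C, 3:A, 5:A, 6:A}

Answer: 6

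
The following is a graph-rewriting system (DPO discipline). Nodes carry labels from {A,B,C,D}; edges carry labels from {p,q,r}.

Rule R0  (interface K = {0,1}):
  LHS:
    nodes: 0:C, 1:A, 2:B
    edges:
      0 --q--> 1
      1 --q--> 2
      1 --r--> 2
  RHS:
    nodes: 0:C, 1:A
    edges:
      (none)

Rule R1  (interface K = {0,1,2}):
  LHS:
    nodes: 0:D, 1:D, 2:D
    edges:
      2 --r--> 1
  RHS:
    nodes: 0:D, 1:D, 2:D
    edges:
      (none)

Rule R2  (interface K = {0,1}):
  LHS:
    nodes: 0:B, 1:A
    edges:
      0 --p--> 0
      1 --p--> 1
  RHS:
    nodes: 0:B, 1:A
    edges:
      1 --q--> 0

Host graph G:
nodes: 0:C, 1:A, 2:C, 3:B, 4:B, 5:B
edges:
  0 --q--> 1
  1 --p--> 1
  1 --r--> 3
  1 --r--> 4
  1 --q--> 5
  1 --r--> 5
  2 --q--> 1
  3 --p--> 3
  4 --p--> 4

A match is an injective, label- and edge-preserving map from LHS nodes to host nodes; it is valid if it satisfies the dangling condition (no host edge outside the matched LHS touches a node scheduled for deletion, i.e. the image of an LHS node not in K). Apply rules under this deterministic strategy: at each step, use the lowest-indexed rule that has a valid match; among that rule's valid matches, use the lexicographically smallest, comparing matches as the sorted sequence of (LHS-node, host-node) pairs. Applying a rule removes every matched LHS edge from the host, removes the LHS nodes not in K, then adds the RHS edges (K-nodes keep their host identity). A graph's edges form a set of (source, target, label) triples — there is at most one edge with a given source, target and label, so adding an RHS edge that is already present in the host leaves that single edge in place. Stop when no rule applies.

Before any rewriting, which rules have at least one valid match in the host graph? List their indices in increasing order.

Answer: [R0,R2]

Rewrite trace:
R0: 2 valid matches — {0↦0, 1↦1, 2↦5}, {0↦2, 1↦1, 2↦5}
R1: no valid match — LHS pattern not found
R2: 2 valid matches — {0↦3, 1↦1}, {0↦4, 1↦1}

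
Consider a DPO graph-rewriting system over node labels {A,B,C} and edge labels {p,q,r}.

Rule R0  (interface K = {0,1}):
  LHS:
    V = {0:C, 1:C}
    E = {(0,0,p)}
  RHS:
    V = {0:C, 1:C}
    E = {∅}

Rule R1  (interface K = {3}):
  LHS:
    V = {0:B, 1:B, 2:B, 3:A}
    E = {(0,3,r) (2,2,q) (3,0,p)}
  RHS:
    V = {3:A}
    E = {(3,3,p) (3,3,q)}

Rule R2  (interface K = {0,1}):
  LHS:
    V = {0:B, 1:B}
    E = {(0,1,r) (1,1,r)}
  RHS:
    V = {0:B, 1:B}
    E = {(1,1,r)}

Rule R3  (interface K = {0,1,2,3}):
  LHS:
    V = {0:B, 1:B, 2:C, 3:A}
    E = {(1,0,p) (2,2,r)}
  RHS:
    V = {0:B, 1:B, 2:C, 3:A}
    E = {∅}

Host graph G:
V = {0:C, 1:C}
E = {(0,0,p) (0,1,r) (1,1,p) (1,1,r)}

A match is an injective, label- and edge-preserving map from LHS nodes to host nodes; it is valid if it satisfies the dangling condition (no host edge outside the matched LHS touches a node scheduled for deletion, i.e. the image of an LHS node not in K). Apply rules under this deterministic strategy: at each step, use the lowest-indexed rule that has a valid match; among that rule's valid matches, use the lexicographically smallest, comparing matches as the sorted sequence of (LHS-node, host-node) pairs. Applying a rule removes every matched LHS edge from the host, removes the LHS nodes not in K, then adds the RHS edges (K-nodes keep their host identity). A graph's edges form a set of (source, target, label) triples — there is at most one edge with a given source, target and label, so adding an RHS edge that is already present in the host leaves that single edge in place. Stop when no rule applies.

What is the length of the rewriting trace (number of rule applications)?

Answer: 2

Steps:
[0] host  ⇒  2 nodes, 4 edges  {0-p->0 0-r->1 1-p->1 1-r->1}
[1] R0 @ {0↦0, 1↦1}  ⇒  2 nodes, 3 edges  {0-r->1 1-p->1 1-r->1}
[2] R0 @ {0↦1, 1↦0}  ⇒  2 nodes, 2 edges  {0-r->1 1-r->1}
final graph: no rule applies after step 2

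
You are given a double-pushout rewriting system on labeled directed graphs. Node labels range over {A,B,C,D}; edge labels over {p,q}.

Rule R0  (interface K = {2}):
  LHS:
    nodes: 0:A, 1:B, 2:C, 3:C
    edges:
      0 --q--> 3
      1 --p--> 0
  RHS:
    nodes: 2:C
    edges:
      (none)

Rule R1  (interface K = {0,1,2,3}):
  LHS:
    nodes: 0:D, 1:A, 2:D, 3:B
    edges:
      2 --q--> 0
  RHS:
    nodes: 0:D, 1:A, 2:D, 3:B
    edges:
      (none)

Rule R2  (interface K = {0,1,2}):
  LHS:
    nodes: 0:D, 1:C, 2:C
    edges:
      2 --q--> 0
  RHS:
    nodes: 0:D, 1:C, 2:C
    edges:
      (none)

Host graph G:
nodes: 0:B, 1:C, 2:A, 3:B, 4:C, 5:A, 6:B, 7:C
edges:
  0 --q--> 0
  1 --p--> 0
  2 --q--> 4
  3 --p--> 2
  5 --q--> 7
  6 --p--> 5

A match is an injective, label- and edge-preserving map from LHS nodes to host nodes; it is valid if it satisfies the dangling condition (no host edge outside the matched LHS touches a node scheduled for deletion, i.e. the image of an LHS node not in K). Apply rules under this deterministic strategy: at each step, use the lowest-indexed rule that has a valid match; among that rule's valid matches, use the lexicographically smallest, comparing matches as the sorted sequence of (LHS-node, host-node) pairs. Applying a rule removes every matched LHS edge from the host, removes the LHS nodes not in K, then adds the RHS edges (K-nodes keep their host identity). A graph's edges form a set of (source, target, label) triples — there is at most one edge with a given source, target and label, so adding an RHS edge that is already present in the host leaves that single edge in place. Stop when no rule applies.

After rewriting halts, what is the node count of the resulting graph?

start.  V:8 E:6  edges: 0-q->0 1-p->0 2-q->4 3-p->2 5-q->7 6-p->5
1. fire R0 via {0↦2, 1↦3, 2↦1, 3↦4}  →  V:5 E:4  edges: 0-q->0 1-p->0 5-q->7 6-p->5
2. fire R0 via {0↦5, 1↦6, 2↦1, 3↦7}  →  V:2 E:2  edges: 0-q->0 1-p->0
final graph: no rule applies after step 2
NF nodes: {0:B, 1:C}

Answer: 2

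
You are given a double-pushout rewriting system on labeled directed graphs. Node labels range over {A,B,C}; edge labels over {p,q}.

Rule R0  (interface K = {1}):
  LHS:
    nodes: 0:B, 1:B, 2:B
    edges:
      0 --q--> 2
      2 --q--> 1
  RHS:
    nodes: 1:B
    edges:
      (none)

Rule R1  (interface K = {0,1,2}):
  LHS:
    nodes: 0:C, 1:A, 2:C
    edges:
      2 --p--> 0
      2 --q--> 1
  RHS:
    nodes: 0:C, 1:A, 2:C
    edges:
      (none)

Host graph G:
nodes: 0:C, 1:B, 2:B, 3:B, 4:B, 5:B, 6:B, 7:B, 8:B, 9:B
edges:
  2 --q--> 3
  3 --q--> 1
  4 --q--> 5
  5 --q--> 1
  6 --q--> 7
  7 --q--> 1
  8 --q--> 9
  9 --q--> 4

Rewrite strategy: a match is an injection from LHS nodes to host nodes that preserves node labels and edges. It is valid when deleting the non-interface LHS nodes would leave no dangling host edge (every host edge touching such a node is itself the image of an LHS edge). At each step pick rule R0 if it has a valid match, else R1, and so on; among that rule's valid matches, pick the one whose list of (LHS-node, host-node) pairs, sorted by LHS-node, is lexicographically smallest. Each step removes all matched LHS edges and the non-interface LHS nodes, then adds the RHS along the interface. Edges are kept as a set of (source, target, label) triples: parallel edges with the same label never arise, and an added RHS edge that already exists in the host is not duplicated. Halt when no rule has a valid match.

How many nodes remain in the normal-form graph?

Answer: 2

Derivation:
[0] host  ⇒  10 nodes, 8 edges  {2-q->3 3-q->1 4-q->5 5-q->1 6-q->7 7-q->1 8-q->9 9-q->4}
[1] R0 @ {0↦2, 1↦1, 2↦3}  ⇒  8 nodes, 6 edges  {4-q->5 5-q->1 6-q->7 7-q->1 8-q->9 9-q->4}
[2] R0 @ {0↦6, 1↦1, 2↦7}  ⇒  6 nodes, 4 edges  {4-q->5 5-q->1 8-q->9 9-q->4}
[3] R0 @ {0↦8, 1↦4, 2↦9}  ⇒  4 nodes, 2 edges  {4-q->5 5-q->1}
[4] R0 @ {0↦4, 1↦1, 2↦5}  ⇒  2 nodes, 0 edges  {∅}
normal form: no rule applies after step 4
NF nodes: {0:C, 1:B}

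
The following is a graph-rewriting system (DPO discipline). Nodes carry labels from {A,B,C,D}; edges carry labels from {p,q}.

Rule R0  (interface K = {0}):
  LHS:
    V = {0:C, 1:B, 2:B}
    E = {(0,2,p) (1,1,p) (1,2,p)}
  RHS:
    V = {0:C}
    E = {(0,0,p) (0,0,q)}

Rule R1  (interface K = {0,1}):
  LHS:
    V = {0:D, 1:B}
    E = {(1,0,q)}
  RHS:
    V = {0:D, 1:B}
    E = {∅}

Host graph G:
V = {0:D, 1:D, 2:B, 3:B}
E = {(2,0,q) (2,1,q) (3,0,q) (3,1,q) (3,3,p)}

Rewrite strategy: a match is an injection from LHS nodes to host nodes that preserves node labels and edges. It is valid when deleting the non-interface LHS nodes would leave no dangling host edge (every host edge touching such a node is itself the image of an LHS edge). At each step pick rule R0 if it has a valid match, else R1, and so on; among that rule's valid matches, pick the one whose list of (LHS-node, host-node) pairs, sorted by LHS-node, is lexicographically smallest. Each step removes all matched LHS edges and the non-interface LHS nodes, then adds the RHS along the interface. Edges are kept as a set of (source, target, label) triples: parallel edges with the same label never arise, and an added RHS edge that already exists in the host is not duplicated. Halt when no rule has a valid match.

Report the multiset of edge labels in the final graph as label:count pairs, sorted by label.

initial: |V|=4 |E|=5  E = 2-q->0 2-q->1 3-q->0 3-q->1 3-p->3
step 1: apply R1 at {0↦0, 1↦2}  → |V|=4 |E|=4  E = 2-q->1 3-q->0 3-q->1 3-p->3
step 2: apply R1 at {0↦0, 1↦3}  → |V|=4 |E|=3  E = 2-q->1 3-q->1 3-p->3
step 3: apply R1 at {0↦1, 1↦2}  → |V|=4 |E|=2  E = 3-q->1 3-p->3
step 4: apply R1 at {0↦1, 1↦3}  → |V|=4 |E|=1  E = 3-p->3
final graph: no rule applies after step 4
NF edges: [(3, 3, 'p')]

Answer: p:1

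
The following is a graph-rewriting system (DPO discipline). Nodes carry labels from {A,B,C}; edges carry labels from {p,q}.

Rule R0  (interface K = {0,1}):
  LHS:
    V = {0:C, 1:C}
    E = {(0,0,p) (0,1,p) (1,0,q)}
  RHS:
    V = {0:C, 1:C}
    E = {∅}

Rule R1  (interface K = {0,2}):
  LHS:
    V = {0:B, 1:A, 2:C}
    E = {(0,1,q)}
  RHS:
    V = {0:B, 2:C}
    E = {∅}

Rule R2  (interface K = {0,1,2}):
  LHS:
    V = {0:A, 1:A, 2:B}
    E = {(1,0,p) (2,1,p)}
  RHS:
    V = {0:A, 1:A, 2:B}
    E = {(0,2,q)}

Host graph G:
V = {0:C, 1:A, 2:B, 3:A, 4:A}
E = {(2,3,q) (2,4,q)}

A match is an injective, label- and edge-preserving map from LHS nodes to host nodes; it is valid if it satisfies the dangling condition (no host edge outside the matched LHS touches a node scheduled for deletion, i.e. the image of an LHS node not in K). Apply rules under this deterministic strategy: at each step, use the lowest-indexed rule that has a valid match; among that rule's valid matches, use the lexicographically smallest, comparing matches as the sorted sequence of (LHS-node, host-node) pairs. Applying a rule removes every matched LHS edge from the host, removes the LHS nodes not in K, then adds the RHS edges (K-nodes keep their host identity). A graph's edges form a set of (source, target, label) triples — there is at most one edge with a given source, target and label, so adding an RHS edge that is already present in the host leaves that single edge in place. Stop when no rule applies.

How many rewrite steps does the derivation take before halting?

initial: |V|=5 |E|=2  E = 2-q->3 2-q->4
step 1: apply R1 at {0↦2, 1↦3, 2↦0}  → |V|=4 |E|=1  E = 2-q->4
step 2: apply R1 at {0↦2, 1↦4, 2↦0}  → |V|=3 |E|=0  E = ∅
halt: no rule applies after step 2

Answer: 2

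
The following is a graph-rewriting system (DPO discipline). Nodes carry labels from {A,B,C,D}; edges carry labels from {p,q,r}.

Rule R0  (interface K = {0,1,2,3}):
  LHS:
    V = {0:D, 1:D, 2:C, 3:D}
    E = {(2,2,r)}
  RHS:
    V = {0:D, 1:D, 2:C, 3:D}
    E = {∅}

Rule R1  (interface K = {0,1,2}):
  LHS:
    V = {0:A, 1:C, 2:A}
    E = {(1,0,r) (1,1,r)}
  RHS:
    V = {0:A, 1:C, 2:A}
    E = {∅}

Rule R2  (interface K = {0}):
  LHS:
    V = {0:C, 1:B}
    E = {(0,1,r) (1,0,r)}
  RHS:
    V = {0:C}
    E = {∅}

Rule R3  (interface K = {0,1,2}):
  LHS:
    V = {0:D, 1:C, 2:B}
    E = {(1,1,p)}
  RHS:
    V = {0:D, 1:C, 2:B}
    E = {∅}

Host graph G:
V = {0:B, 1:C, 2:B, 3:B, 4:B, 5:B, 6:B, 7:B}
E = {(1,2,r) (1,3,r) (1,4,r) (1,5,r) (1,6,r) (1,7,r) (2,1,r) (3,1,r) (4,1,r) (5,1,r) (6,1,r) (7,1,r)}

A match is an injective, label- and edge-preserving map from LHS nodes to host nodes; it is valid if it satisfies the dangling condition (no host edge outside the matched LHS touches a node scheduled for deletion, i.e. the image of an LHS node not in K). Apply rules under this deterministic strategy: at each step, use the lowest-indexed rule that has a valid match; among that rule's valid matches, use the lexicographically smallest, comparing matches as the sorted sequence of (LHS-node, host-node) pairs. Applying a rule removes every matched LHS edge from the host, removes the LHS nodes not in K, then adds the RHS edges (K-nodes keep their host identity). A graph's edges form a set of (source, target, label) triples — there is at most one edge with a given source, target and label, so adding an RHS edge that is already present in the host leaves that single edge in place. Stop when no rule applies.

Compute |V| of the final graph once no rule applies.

Answer: 2

Steps:
initial: |V|=8 |E|=12  E = 1-r->2 1-r->3 1-r->4 1-r->5 1-r->6 1-r->7 2-r->1 3-r->1 4-r->1 5-r->1 6-r->1 7-r->1
step 1: apply R2 at {0↦1, 1↦2}  → |V|=7 |E|=10  E = 1-r->3 1-r->4 1-r->5 1-r->6 1-r->7 3-r->1 4-r->1 5-r->1 6-r->1 7-r->1
step 2: apply R2 at {0↦1, 1↦3}  → |V|=6 |E|=8  E = 1-r->4 1-r->5 1-r->6 1-r->7 4-r->1 5-r->1 6-r->1 7-r->1
step 3: apply R2 at {0↦1, 1↦4}  → |V|=5 |E|=6  E = 1-r->5 1-r->6 1-r->7 5-r->1 6-r->1 7-r->1
step 4: apply R2 at {0↦1, 1↦5}  → |V|=4 |E|=4  E = 1-r->6 1-r->7 6-r->1 7-r->1
step 5: apply R2 at {0↦1, 1↦6}  → |V|=3 |E|=2  E = 1-r->7 7-r->1
step 6: apply R2 at {0↦1, 1↦7}  → |V|=2 |E|=0  E = ∅
normal form: no rule applies after step 6
NF nodes: {0:B, 1:C}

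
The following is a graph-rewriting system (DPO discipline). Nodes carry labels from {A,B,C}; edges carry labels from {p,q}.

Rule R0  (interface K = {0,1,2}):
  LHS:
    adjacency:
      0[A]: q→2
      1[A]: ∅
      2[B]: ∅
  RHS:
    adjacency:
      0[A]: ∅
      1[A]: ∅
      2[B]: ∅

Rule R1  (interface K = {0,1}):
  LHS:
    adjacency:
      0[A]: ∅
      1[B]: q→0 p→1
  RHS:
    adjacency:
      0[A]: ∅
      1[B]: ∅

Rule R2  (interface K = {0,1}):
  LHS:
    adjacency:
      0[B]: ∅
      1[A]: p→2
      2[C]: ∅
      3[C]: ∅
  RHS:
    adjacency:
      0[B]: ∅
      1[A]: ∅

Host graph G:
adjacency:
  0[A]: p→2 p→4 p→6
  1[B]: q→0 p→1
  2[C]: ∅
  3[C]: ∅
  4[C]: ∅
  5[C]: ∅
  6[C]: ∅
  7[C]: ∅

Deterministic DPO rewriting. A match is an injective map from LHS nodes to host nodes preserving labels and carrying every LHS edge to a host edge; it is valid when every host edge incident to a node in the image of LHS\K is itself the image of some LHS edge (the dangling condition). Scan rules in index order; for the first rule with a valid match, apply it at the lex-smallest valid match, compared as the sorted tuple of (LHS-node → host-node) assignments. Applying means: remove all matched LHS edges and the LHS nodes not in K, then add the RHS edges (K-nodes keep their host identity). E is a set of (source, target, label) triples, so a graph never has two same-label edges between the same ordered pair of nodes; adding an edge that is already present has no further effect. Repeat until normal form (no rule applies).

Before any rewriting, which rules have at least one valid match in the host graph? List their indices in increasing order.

R0: no valid match — LHS pattern not found
R1: 1 valid match — {0↦0, 1↦1}
R2: 9 valid matches — {0↦1, 1↦0, 2↦2, 3↦3}, {0↦1, 1↦0, 2↦2, 3↦5}, {0↦1, 1↦0, 2↦2, 3↦7} (+6 more)

Answer: [R1,R2]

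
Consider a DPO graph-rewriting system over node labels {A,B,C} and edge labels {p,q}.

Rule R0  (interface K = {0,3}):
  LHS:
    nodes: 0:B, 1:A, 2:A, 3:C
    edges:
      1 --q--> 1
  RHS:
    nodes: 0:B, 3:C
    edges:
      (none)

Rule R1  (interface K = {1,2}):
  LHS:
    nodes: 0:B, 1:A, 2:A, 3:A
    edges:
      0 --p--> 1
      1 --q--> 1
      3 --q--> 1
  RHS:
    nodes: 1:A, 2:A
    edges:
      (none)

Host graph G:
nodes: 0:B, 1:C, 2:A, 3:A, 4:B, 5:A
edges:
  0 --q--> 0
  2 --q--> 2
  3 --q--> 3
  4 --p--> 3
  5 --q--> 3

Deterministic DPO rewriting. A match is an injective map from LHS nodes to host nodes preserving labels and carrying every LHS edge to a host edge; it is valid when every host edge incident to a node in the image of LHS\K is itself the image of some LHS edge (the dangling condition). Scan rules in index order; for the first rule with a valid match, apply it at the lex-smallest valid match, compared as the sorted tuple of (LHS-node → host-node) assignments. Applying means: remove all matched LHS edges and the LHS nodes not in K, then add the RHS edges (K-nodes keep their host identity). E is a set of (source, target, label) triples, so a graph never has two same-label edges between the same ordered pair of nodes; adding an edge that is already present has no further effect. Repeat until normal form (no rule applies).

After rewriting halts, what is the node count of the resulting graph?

Answer: 2

Derivation:
initial: |V|=6 |E|=5  E = 0-q->0 2-q->2 3-q->3 4-p->3 5-q->3
step 1: apply R1 at {0↦4, 1↦3, 2↦2, 3↦5}  → |V|=4 |E|=2  E = 0-q->0 2-q->2
step 2: apply R0 at {0↦0, 1↦2, 2↦3, 3↦1}  → |V|=2 |E|=1  E = 0-q->0
halt: no rule applies after step 2
NF nodes: {0:B, 1:C}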